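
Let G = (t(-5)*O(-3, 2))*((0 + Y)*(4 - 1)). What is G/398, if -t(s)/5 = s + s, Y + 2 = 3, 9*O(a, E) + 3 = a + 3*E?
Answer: 0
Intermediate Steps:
O(a, E) = -⅓ + E/3 + a/9 (O(a, E) = -⅓ + (a + 3*E)/9 = -⅓ + (E/3 + a/9) = -⅓ + E/3 + a/9)
Y = 1 (Y = -2 + 3 = 1)
t(s) = -10*s (t(s) = -5*(s + s) = -10*s)
G = 0 (G = ((-10*(-5))*(-⅓ + (⅓)*2 + (⅑)*(-3)))*((0 + 1)*(4 - 1)) = (50*(-⅓ + ⅔ - ⅓))*(1*3) = (50*0)*3 = 0*3 = 0)
G/398 = 0/398 = 0*(1/398) = 0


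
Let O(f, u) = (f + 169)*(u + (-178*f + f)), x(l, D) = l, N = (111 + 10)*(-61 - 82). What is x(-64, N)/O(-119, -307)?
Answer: -8/129725 ≈ -6.1669e-5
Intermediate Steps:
N = -17303 (N = 121*(-143) = -17303)
O(f, u) = (169 + f)*(u - 177*f)
x(-64, N)/O(-119, -307) = -64/(-29913*(-119) - 177*(-119)**2 + 169*(-307) - 119*(-307)) = -64/(3559647 - 177*14161 - 51883 + 36533) = -64/(3559647 - 2506497 - 51883 + 36533) = -64/1037800 = -64*1/1037800 = -8/129725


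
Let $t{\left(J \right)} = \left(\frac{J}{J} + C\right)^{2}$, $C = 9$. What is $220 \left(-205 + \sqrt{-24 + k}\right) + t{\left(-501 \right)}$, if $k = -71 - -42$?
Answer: $-45000 + 220 i \sqrt{53} \approx -45000.0 + 1601.6 i$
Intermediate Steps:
$k = -29$ ($k = -71 + 42 = -29$)
$t{\left(J \right)} = 100$ ($t{\left(J \right)} = \left(\frac{J}{J} + 9\right)^{2} = \left(1 + 9\right)^{2} = 10^{2} = 100$)
$220 \left(-205 + \sqrt{-24 + k}\right) + t{\left(-501 \right)} = 220 \left(-205 + \sqrt{-24 - 29}\right) + 100 = 220 \left(-205 + \sqrt{-53}\right) + 100 = 220 \left(-205 + i \sqrt{53}\right) + 100 = \left(-45100 + 220 i \sqrt{53}\right) + 100 = -45000 + 220 i \sqrt{53}$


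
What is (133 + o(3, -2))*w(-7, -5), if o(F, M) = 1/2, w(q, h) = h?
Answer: -1335/2 ≈ -667.50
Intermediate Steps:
o(F, M) = 1/2
(133 + o(3, -2))*w(-7, -5) = (133 + 1/2)*(-5) = (267/2)*(-5) = -1335/2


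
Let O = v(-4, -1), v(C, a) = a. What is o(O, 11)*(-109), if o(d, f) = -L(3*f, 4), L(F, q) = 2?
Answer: 218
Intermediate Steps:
O = -1
o(d, f) = -2 (o(d, f) = -1*2 = -2)
o(O, 11)*(-109) = -2*(-109) = 218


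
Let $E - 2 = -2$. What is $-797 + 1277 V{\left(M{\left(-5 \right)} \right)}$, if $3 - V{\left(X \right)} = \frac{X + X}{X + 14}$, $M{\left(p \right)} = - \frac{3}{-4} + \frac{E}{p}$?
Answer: $\frac{171344}{59} \approx 2904.1$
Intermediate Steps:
$E = 0$ ($E = 2 - 2 = 0$)
$M{\left(p \right)} = \frac{3}{4}$ ($M{\left(p \right)} = - \frac{3}{-4} + \frac{0}{p} = \left(-3\right) \left(- \frac{1}{4}\right) + 0 = \frac{3}{4} + 0 = \frac{3}{4}$)
$V{\left(X \right)} = 3 - \frac{2 X}{14 + X}$ ($V{\left(X \right)} = 3 - \frac{X + X}{X + 14} = 3 - \frac{2 X}{14 + X}$)
$-797 + 1277 V{\left(M{\left(-5 \right)} \right)} = -797 + 1277 \frac{42 + \frac{3}{4}}{14 + \frac{3}{4}} = -797 + 1277 \frac{1}{\frac{59}{4}} \cdot \frac{171}{4} = -797 + 1277 \cdot \frac{4}{59} \cdot \frac{171}{4} = -797 + 1277 \cdot \frac{171}{59} = -797 + \frac{218367}{59} = \frac{171344}{59}$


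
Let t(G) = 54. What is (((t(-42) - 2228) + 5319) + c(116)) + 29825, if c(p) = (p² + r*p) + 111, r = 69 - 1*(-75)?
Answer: 63241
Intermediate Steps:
r = 144 (r = 69 + 75 = 144)
c(p) = 111 + p² + 144*p (c(p) = (p² + 144*p) + 111 = 111 + p² + 144*p)
(((t(-42) - 2228) + 5319) + c(116)) + 29825 = (((54 - 2228) + 5319) + (111 + 116² + 144*116)) + 29825 = ((-2174 + 5319) + (111 + 13456 + 16704)) + 29825 = (3145 + 30271) + 29825 = 33416 + 29825 = 63241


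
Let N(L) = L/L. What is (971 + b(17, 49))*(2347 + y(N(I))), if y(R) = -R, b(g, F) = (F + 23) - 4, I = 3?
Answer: 2437494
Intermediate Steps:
b(g, F) = 19 + F (b(g, F) = (23 + F) - 4 = 19 + F)
N(L) = 1
(971 + b(17, 49))*(2347 + y(N(I))) = (971 + (19 + 49))*(2347 - 1*1) = (971 + 68)*(2347 - 1) = 1039*2346 = 2437494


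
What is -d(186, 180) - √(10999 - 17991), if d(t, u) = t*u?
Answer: -33480 - 4*I*√437 ≈ -33480.0 - 83.618*I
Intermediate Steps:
-d(186, 180) - √(10999 - 17991) = -186*180 - √(10999 - 17991) = -1*33480 - √(-6992) = -33480 - 4*I*√437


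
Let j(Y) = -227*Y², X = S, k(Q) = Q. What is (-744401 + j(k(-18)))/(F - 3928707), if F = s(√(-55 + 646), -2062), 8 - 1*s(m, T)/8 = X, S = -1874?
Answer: 817949/3913651 ≈ 0.20900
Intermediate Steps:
X = -1874
s(m, T) = 15056 (s(m, T) = 64 - 8*(-1874) = 64 + 14992 = 15056)
F = 15056
(-744401 + j(k(-18)))/(F - 3928707) = (-744401 - 227*(-18)²)/(15056 - 3928707) = (-744401 - 227*324)/(-3913651) = (-744401 - 73548)*(-1/3913651) = -817949*(-1/3913651) = 817949/3913651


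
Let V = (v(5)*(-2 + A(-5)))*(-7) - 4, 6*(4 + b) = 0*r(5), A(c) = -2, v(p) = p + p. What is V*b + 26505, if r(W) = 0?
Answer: 25401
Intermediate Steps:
v(p) = 2*p
b = -4 (b = -4 + (0*0)/6 = -4 + (⅙)*0 = -4 + 0 = -4)
V = 276 (V = ((2*5)*(-2 - 2))*(-7) - 4 = (10*(-4))*(-7) - 4 = -40*(-7) - 4 = 280 - 4 = 276)
V*b + 26505 = 276*(-4) + 26505 = -1104 + 26505 = 25401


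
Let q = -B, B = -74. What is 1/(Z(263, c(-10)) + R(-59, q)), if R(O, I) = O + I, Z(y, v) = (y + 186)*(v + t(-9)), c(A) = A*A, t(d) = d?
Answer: 1/40874 ≈ 2.4465e-5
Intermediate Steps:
c(A) = A**2
Z(y, v) = (-9 + v)*(186 + y) (Z(y, v) = (y + 186)*(v - 9) = (186 + y)*(-9 + v) = (-9 + v)*(186 + y))
q = 74 (q = -1*(-74) = 74)
R(O, I) = I + O
1/(Z(263, c(-10)) + R(-59, q)) = 1/((-1674 - 9*263 + 186*(-10)**2 + (-10)**2*263) + (74 - 59)) = 1/((-1674 - 2367 + 186*100 + 100*263) + 15) = 1/((-1674 - 2367 + 18600 + 26300) + 15) = 1/(40859 + 15) = 1/40874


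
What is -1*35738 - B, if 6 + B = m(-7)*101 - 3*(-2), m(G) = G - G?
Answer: -35738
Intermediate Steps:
m(G) = 0
B = 0 (B = -6 + (0*101 - 3*(-2)) = -6 + (0 + 6) = -6 + 6 = 0)
-1*35738 - B = -1*35738 - 1*0 = -35738 + 0 = -35738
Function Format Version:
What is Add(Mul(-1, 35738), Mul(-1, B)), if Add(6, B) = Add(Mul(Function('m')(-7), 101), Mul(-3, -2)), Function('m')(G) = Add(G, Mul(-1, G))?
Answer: -35738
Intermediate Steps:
Function('m')(G) = 0
B = 0 (B = Add(-6, Add(Mul(0, 101), Mul(-3, -2))) = Add(-6, Add(0, 6)) = Add(-6, 6) = 0)
Add(Mul(-1, 35738), Mul(-1, B)) = Add(Mul(-1, 35738), Mul(-1, 0)) = Add(-35738, 0) = -35738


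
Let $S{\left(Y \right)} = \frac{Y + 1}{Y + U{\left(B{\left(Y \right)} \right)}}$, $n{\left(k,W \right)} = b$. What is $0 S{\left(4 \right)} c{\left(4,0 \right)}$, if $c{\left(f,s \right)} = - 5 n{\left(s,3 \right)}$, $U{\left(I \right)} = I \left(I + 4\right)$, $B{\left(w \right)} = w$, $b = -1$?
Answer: $0$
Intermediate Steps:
$n{\left(k,W \right)} = -1$
$U{\left(I \right)} = I \left(4 + I\right)$
$c{\left(f,s \right)} = 5$ ($c{\left(f,s \right)} = \left(-5\right) \left(-1\right) = 5$)
$S{\left(Y \right)} = \frac{1 + Y}{Y + Y \left(4 + Y\right)}$ ($S{\left(Y \right)} = \frac{Y + 1}{Y + Y \left(4 + Y\right)} = \frac{1 + Y}{Y + Y \left(4 + Y\right)}$)
$0 S{\left(4 \right)} c{\left(4,0 \right)} = 0 \frac{1 + 4}{4 \left(5 + 4\right)} 5 = 0 \cdot \frac{1}{4} \cdot \frac{1}{9} \cdot 5 \cdot 5 = 0 \cdot \frac{5}{36} \cdot 5 = 0 \cdot 5 = 0$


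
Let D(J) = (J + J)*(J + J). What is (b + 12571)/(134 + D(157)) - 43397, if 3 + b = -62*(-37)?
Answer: -714095158/16455 ≈ -43397.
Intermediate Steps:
D(J) = 4*J² (D(J) = (2*J)*(2*J) = 4*J²)
b = 2291 (b = -3 - 62*(-37) = -3 + 2294 = 2291)
(b + 12571)/(134 + D(157)) - 43397 = (2291 + 12571)/(134 + 4*157²) - 43397 = 14862/(134 + 4*24649) - 43397 = 14862/(134 + 98596) - 43397 = 14862/98730 - 43397 = 14862*(1/98730) - 43397 = 2477/16455 - 43397 = -714095158/16455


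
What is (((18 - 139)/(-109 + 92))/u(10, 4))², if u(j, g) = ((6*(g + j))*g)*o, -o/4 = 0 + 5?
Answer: 14641/13050777600 ≈ 1.1218e-6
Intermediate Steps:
o = -20 (o = -4*(0 + 5) = -4*5 = -20)
u(j, g) = -20*g*(6*g + 6*j) (u(j, g) = ((6*(g + j))*g)*(-20) = ((6*g + 6*j)*g)*(-20) = (g*(6*g + 6*j))*(-20) = -20*g*(6*g + 6*j))
(((18 - 139)/(-109 + 92))/u(10, 4))² = (((18 - 139)/(-109 + 92))/((-120*4*(4 + 10))))² = ((-121/(-17))/((-120*4*14)))² = (-121*(-1/17)/(-6720))² = ((121/17)*(-1/6720))² = (-121/114240)² = 14641/13050777600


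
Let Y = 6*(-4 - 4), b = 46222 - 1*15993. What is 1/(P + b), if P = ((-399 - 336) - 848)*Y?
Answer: 1/106213 ≈ 9.4150e-6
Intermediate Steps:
b = 30229 (b = 46222 - 15993 = 30229)
Y = -48 (Y = 6*(-8) = -48)
P = 75984 (P = ((-399 - 336) - 848)*(-48) = (-735 - 848)*(-48) = -1583*(-48) = 75984)
1/(P + b) = 1/(75984 + 30229) = 1/106213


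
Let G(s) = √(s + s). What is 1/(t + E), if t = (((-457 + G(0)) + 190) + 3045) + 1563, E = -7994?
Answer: -1/3653 ≈ -0.00027375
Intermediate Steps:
G(s) = √2*√s (G(s) = √(2*s) = √2*√s)
t = 4341 (t = (((-457 + √2*√0) + 190) + 3045) + 1563 = (((-457 + √2*0) + 190) + 3045) + 1563 = (((-457 + 0) + 190) + 3045) + 1563 = ((-457 + 190) + 3045) + 1563 = (-267 + 3045) + 1563 = 2778 + 1563 = 4341)
1/(t + E) = 1/(4341 - 7994) = 1/(-3653) = -1/3653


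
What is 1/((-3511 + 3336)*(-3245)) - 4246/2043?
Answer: -2411195207/1160168625 ≈ -2.0783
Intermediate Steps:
1/((-3511 + 3336)*(-3245)) - 4246/2043 = -1/3245/(-175) - 4246*1/2043 = -1/175*(-1/3245) - 4246/2043 = 1/567875 - 4246/2043 = -2411195207/1160168625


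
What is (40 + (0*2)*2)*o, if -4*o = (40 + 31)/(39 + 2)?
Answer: -710/41 ≈ -17.317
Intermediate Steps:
o = -71/164 (o = -(40 + 31)/(4*(39 + 2)) = -71/(4*41) = -¼*71/41 = -71/164 ≈ -0.43293)
(40 + (0*2)*2)*o = (40 + (0*2)*2)*(-71/164) = (40 + 0*2)*(-71/164) = (40 + 0)*(-71/164) = 40*(-71/164) = -710/41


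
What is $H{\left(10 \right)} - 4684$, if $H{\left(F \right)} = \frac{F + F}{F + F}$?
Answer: $-4683$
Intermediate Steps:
$H{\left(F \right)} = 1$ ($H{\left(F \right)} = \frac{2 F}{2 F} = 2 F \frac{1}{2 F} = 1$)
$H{\left(10 \right)} - 4684 = 1 - 4684 = -4683$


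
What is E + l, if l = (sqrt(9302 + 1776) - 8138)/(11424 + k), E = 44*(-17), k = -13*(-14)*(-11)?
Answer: -3527897/4711 + sqrt(11078)/9422 ≈ -748.85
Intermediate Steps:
k = -2002 (k = 182*(-11) = -2002)
E = -748
l = -4069/4711 + sqrt(11078)/9422 (l = (sqrt(9302 + 1776) - 8138)/(11424 - 2002) = (sqrt(11078) - 8138)/9422 = (-8138 + sqrt(11078))*(1/9422) = -4069/4711 + sqrt(11078)/9422 ≈ -0.85255)
E + l = -748 + (-4069/4711 + sqrt(11078)/9422) = -3527897/4711 + sqrt(11078)/9422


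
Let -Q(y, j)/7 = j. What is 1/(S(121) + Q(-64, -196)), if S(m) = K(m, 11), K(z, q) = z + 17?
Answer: 1/1510 ≈ 0.00066225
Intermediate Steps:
K(z, q) = 17 + z
S(m) = 17 + m
Q(y, j) = -7*j
1/(S(121) + Q(-64, -196)) = 1/((17 + 121) - 7*(-196)) = 1/(138 + 1372) = 1/1510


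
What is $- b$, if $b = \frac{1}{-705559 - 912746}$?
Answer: $\frac{1}{1618305} \approx 6.1793 \cdot 10^{-7}$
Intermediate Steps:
$b = - \frac{1}{1618305}$ ($b = \frac{1}{-1618305} = - \frac{1}{1618305} \approx -6.1793 \cdot 10^{-7}$)
$- b = \left(-1\right) \left(- \frac{1}{1618305}\right) = \frac{1}{1618305}$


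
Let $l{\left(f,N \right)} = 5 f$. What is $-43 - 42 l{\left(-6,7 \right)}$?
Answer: $1217$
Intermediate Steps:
$-43 - 42 l{\left(-6,7 \right)} = -43 - 42 \cdot 5 \left(-6\right) = -43 - -1260 = -43 + 1260 = 1217$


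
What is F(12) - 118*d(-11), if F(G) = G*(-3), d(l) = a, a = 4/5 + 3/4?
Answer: -2189/10 ≈ -218.90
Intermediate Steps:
a = 31/20 (a = 4*(⅕) + 3*(¼) = ⅘ + ¾ = 31/20 ≈ 1.5500)
d(l) = 31/20
F(G) = -3*G
F(12) - 118*d(-11) = -3*12 - 118*31/20 = -36 - 1829/10 = -2189/10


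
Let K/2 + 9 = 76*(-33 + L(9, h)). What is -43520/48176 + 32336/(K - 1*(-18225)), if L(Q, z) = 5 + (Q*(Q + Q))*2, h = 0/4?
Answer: -74537584/190292189 ≈ -0.39170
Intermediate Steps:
h = 0 (h = 0*(¼) = 0)
L(Q, z) = 5 + 4*Q² (L(Q, z) = 5 + (Q*(2*Q))*2 = 5 + (2*Q²)*2 = 5 + 4*Q²)
K = 44974 (K = -18 + 2*(76*(-33 + (5 + 4*9²))) = -18 + 2*(76*(-33 + (5 + 4*81))) = -18 + 2*(76*(-33 + (5 + 324))) = -18 + 2*(76*(-33 + 329)) = -18 + 2*(76*296) = -18 + 2*22496 = -18 + 44992 = 44974)
-43520/48176 + 32336/(K - 1*(-18225)) = -43520/48176 + 32336/(44974 - 1*(-18225)) = -43520*1/48176 + 32336/(44974 + 18225) = -2720/3011 + 32336/63199 = -74537584/190292189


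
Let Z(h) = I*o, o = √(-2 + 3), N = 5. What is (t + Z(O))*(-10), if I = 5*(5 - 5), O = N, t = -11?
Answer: 110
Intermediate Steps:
O = 5
o = 1 (o = √1 = 1)
I = 0 (I = 5*0 = 0)
Z(h) = 0 (Z(h) = 0*1 = 0)
(t + Z(O))*(-10) = (-11 + 0)*(-10) = -11*(-10) = 110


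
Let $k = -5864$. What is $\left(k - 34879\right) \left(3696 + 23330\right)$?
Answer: $-1101120318$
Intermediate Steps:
$\left(k - 34879\right) \left(3696 + 23330\right) = \left(-5864 - 34879\right) \left(3696 + 23330\right) = \left(-40743\right) 27026 = -1101120318$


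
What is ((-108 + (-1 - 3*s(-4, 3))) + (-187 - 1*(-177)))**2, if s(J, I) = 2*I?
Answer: 18769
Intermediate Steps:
((-108 + (-1 - 3*s(-4, 3))) + (-187 - 1*(-177)))**2 = ((-108 + (-1 - 6*3)) + (-187 - 1*(-177)))**2 = ((-108 + (-1 - 3*6)) + (-187 + 177))**2 = ((-108 + (-1 - 18)) - 10)**2 = ((-108 - 19) - 10)**2 = (-127 - 10)**2 = (-137)**2 = 18769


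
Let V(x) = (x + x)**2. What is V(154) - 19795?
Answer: 75069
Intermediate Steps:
V(x) = 4*x**2 (V(x) = (2*x)**2 = 4*x**2)
V(154) - 19795 = 4*154**2 - 19795 = 4*23716 - 19795 = 94864 - 19795 = 75069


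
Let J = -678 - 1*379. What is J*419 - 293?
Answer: -443176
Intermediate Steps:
J = -1057 (J = -678 - 379 = -1057)
J*419 - 293 = -1057*419 - 293 = -442883 - 293 = -443176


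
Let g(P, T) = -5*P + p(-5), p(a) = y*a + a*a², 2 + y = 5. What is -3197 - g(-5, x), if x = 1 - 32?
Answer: -3082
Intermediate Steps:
x = -31
y = 3 (y = -2 + 5 = 3)
p(a) = a³ + 3*a (p(a) = 3*a + a*a² = 3*a + a³ = a³ + 3*a)
g(P, T) = -140 - 5*P (g(P, T) = -5*P - 5*(3 + (-5)²) = -5*P - 5*(3 + 25) = -5*P - 5*28 = -5*P - 140 = -140 - 5*P)
-3197 - g(-5, x) = -3197 - (-140 - 5*(-5)) = -3197 - (-140 + 25) = -3197 - 1*(-115) = -3197 + 115 = -3082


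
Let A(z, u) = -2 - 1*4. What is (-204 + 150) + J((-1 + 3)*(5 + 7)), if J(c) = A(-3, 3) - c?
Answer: -84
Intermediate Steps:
A(z, u) = -6 (A(z, u) = -2 - 4 = -6)
J(c) = -6 - c
(-204 + 150) + J((-1 + 3)*(5 + 7)) = (-204 + 150) + (-6 - (-1 + 3)*(5 + 7)) = -54 + (-6 - 2*12) = -54 + (-6 - 1*24) = -54 + (-6 - 24) = -54 - 30 = -84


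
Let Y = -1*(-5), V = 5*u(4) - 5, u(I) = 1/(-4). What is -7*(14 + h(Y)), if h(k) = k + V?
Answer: -357/4 ≈ -89.250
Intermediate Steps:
u(I) = -¼
V = -25/4 (V = 5*(-¼) - 5 = -5/4 - 5 = -25/4 ≈ -6.2500)
Y = 5
h(k) = -25/4 + k (h(k) = k - 25/4 = -25/4 + k)
-7*(14 + h(Y)) = -7*(14 + (-25/4 + 5)) = -7*(14 - 5/4) = -7*51/4 = -357/4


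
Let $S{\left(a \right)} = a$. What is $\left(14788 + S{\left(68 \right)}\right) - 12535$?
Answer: $2321$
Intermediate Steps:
$\left(14788 + S{\left(68 \right)}\right) - 12535 = \left(14788 + 68\right) - 12535 = 14856 - 12535 = 2321$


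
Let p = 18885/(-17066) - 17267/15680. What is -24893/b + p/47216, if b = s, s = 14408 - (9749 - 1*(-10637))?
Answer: 229237277895467/55051453649920 ≈ 4.1641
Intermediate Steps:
s = -5978 (s = 14408 - (9749 + 10637) = 14408 - 1*20386 = 14408 - 20386 = -5978)
b = -5978
p = -42199673/19113920 (p = 18885*(-1/17066) - 17267*1/15680 = -18885/17066 - 17267/15680 = -42199673/19113920 ≈ -2.2078)
-24893/b + p/47216 = -24893/(-5978) - 42199673/19113920/47216 = -24893*(-1/5978) - 42199673/19113920*1/47216 = 24893/5978 - 42199673/902482846720 = 229237277895467/55051453649920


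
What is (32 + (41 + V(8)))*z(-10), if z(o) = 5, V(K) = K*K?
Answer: 685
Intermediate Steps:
V(K) = K**2
(32 + (41 + V(8)))*z(-10) = (32 + (41 + 8**2))*5 = (32 + (41 + 64))*5 = (32 + 105)*5 = 137*5 = 685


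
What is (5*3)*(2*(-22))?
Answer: -660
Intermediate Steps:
(5*3)*(2*(-22)) = 15*(-44) = -660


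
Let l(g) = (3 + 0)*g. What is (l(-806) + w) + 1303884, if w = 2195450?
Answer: 3496916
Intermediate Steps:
l(g) = 3*g
(l(-806) + w) + 1303884 = (3*(-806) + 2195450) + 1303884 = (-2418 + 2195450) + 1303884 = 2193032 + 1303884 = 3496916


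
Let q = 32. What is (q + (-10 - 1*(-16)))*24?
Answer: 912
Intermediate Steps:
(q + (-10 - 1*(-16)))*24 = (32 + (-10 - 1*(-16)))*24 = (32 + (-10 + 16))*24 = (32 + 6)*24 = 38*24 = 912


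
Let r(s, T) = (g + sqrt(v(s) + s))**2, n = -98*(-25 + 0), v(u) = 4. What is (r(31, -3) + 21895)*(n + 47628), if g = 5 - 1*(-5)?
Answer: 1103218340 + 1001560*sqrt(35) ≈ 1.1091e+9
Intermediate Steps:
g = 10 (g = 5 + 5 = 10)
n = 2450 (n = -98*(-25) = 2450)
r(s, T) = (10 + sqrt(4 + s))**2
(r(31, -3) + 21895)*(n + 47628) = ((10 + sqrt(4 + 31))**2 + 21895)*(2450 + 47628) = ((10 + sqrt(35))**2 + 21895)*50078 = (21895 + (10 + sqrt(35))**2)*50078 = 1096457810 + 50078*(10 + sqrt(35))**2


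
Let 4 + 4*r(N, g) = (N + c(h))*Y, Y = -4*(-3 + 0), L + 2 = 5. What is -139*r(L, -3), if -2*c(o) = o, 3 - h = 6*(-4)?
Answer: 9035/2 ≈ 4517.5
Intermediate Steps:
L = 3 (L = -2 + 5 = 3)
h = 27 (h = 3 - 6*(-4) = 3 - 1*(-24) = 3 + 24 = 27)
c(o) = -o/2
Y = 12 (Y = -4*(-3) = 12)
r(N, g) = -83/2 + 3*N (r(N, g) = -1 + ((N - 1/2*27)*12)/4 = -1 + ((N - 27/2)*12)/4 = -1 + ((-27/2 + N)*12)/4 = -1 + (-162 + 12*N)/4 = -1 + (-81/2 + 3*N) = -83/2 + 3*N)
-139*r(L, -3) = -139*(-83/2 + 3*3) = -139*(-83/2 + 9) = -139*(-65/2) = 9035/2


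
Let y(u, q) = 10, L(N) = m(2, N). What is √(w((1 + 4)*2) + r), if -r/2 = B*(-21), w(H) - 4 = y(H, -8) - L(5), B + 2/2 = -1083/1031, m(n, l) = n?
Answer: 8*I*√1231014/1031 ≈ 8.6092*I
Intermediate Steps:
L(N) = 2
B = -2114/1031 (B = -1 - 1083/1031 = -2114/1031 ≈ -2.0504)
w(H) = 12 (w(H) = 4 + (10 - 1*2) = 4 + (10 - 2) = 4 + 8 = 12)
r = -88788/1031 (r = -(-4228)*(-21)/1031 = -2*44394/1031 = -88788/1031 ≈ -86.118)
√(w((1 + 4)*2) + r) = √(12 - 88788/1031) = √(-76416/1031) = 8*I*√1231014/1031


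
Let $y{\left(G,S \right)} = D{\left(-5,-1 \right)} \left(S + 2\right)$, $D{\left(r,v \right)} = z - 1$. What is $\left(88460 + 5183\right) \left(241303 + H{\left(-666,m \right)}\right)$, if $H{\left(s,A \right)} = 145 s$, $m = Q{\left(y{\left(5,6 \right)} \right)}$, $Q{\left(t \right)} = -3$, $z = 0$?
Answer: $13553232319$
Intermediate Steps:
$D{\left(r,v \right)} = -1$ ($D{\left(r,v \right)} = 0 - 1 = -1$)
$y{\left(G,S \right)} = -2 - S$ ($y{\left(G,S \right)} = - (S + 2) = - (2 + S) = -2 - S$)
$m = -3$
$\left(88460 + 5183\right) \left(241303 + H{\left(-666,m \right)}\right) = \left(88460 + 5183\right) \left(241303 + 145 \left(-666\right)\right) = 93643 \left(241303 - 96570\right) = 93643 \cdot 144733 = 13553232319$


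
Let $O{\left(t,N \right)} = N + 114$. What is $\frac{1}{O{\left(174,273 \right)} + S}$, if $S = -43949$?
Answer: $- \frac{1}{43562} \approx -2.2956 \cdot 10^{-5}$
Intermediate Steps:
$O{\left(t,N \right)} = 114 + N$
$\frac{1}{O{\left(174,273 \right)} + S} = \frac{1}{\left(114 + 273\right) - 43949} = \frac{1}{387 - 43949} = \frac{1}{-43562} = - \frac{1}{43562}$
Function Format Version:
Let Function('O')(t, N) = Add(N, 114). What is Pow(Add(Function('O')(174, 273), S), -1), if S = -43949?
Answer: Rational(-1, 43562) ≈ -2.2956e-5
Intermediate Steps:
Function('O')(t, N) = Add(114, N)
Pow(Add(Function('O')(174, 273), S), -1) = Pow(Add(Add(114, 273), -43949), -1) = Pow(Add(387, -43949), -1) = Pow(-43562, -1) = Rational(-1, 43562)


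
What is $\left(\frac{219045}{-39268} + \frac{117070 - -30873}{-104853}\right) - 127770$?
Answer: $- \frac{526104835714189}{4117367604} \approx -1.2778 \cdot 10^{5}$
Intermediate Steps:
$\left(\frac{219045}{-39268} + \frac{117070 - -30873}{-104853}\right) - 127770 = \left(219045 \left(- \frac{1}{39268}\right) + \left(117070 + 30873\right) \left(- \frac{1}{104853}\right)\right) - 127770 = \left(- \frac{219045}{39268} + 147943 \left(- \frac{1}{104853}\right)\right) - 127770 = \left(- \frac{219045}{39268} - \frac{147943}{104853}\right) - 127770 = - \frac{28776951109}{4117367604} - 127770 = - \frac{526104835714189}{4117367604}$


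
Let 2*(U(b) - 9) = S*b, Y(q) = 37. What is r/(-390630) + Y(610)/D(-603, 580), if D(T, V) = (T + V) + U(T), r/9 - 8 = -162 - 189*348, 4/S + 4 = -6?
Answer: 64752262/34700965 ≈ 1.8660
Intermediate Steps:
S = -2/5 (S = 4/(-4 - 6) = 4/(-10) = 4*(-1/10) = -2/5 ≈ -0.40000)
U(b) = 9 - b/5 (U(b) = 9 + (-2*b/5)/2 = 9 - b/5)
r = -593334 (r = 72 + 9*(-162 - 189*348) = 72 + 9*(-162 - 65772) = 72 + 9*(-65934) = 72 - 593406 = -593334)
D(T, V) = 9 + V + 4*T/5 (D(T, V) = (T + V) + (9 - T/5) = 9 + V + 4*T/5)
r/(-390630) + Y(610)/D(-603, 580) = -593334/(-390630) + 37/(9 + 580 + (4/5)*(-603)) = -593334*(-1/390630) + 37/(9 + 580 - 2412/5) = 98889/65105 + 37/(533/5) = 98889/65105 + 37*(5/533) = 98889/65105 + 185/533 = 64752262/34700965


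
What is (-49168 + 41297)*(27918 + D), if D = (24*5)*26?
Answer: -244300098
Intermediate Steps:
D = 3120 (D = 120*26 = 3120)
(-49168 + 41297)*(27918 + D) = (-49168 + 41297)*(27918 + 3120) = -7871*31038 = -244300098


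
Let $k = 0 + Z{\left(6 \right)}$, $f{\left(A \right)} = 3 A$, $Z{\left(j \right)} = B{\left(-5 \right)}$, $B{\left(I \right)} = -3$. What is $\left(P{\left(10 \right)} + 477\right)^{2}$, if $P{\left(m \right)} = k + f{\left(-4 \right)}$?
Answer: $213444$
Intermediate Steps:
$Z{\left(j \right)} = -3$
$k = -3$ ($k = 0 - 3 = -3$)
$P{\left(m \right)} = -15$ ($P{\left(m \right)} = -3 + 3 \left(-4\right) = -3 - 12 = -15$)
$\left(P{\left(10 \right)} + 477\right)^{2} = \left(-15 + 477\right)^{2} = 462^{2} = 213444$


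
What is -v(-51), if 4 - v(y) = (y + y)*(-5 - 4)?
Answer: 914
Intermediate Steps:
v(y) = 4 + 18*y (v(y) = 4 - (y + y)*(-5 - 4) = 4 - 2*y*(-9) = 4 - (-18)*y = 4 + 18*y)
-v(-51) = -(4 + 18*(-51)) = -(4 - 918) = -1*(-914) = 914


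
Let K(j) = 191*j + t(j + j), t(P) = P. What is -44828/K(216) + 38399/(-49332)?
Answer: -158843017/85689684 ≈ -1.8537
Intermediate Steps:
K(j) = 193*j (K(j) = 191*j + (j + j) = 191*j + 2*j = 193*j)
-44828/K(216) + 38399/(-49332) = -44828/(193*216) + 38399/(-49332) = -44828/41688 + 38399*(-1/49332) = -44828*1/41688 - 38399/49332 = -11207/10422 - 38399/49332 = -158843017/85689684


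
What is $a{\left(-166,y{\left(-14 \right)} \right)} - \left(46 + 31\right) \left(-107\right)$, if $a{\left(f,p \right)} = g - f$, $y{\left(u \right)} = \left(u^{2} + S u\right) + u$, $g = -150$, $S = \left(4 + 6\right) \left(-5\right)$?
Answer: $8255$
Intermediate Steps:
$S = -50$ ($S = 10 \left(-5\right) = -50$)
$y{\left(u \right)} = u^{2} - 49 u$ ($y{\left(u \right)} = \left(u^{2} - 50 u\right) + u = u^{2} - 49 u$)
$a{\left(f,p \right)} = -150 - f$
$a{\left(-166,y{\left(-14 \right)} \right)} - \left(46 + 31\right) \left(-107\right) = \left(-150 - -166\right) - \left(46 + 31\right) \left(-107\right) = \left(-150 + 166\right) - 77 \left(-107\right) = 16 - -8239 = 16 + 8239 = 8255$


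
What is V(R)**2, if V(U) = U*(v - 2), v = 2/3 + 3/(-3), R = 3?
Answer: 49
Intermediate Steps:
v = -1/3 (v = 2*(1/3) + 3*(-1/3) = 2/3 - 1 = -1/3 ≈ -0.33333)
V(U) = -7*U/3 (V(U) = U*(-1/3 - 2) = U*(-7/3) = -7*U/3)
V(R)**2 = (-7/3*3)**2 = (-7)**2 = 49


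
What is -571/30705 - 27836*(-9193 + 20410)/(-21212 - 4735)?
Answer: 1065244912747/88522515 ≈ 12034.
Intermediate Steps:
-571/30705 - 27836*(-9193 + 20410)/(-21212 - 4735) = -571*1/30705 - 27836/((-25947/11217)) = -571/30705 - 27836/((-25947*1/11217)) = -571/30705 - 27836/(-8649/3739) = -571/30705 - 27836*(-3739/8649) = -571/30705 + 104078804/8649 = 1065244912747/88522515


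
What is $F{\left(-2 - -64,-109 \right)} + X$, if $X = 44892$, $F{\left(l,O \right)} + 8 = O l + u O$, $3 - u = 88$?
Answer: $47391$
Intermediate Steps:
$u = -85$ ($u = 3 - 88 = -85$)
$F{\left(l,O \right)} = -8 - 85 O + O l$ ($F{\left(l,O \right)} = -8 + \left(O l - 85 O\right) = -8 + \left(- 85 O + O l\right) = -8 - 85 O + O l$)
$F{\left(-2 - -64,-109 \right)} + X = \left(-8 - -9265 - 109 \left(-2 - -64\right)\right) + 44892 = \left(-8 + 9265 - 109 \left(-2 + 64\right)\right) + 44892 = \left(-8 + 9265 - 6758\right) + 44892 = 2499 + 44892 = 47391$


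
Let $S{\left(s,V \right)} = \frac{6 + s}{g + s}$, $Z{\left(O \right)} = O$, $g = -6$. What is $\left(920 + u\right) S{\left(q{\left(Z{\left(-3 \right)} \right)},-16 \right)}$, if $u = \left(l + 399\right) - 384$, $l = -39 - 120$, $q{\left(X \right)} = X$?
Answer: $- \frac{776}{3} \approx -258.67$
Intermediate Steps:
$S{\left(s,V \right)} = \frac{6 + s}{-6 + s}$
$l = -159$ ($l = -39 - 120 = -159$)
$u = -144$ ($u = \left(-159 + 399\right) - 384 = 240 - 384 = -144$)
$\left(920 + u\right) S{\left(q{\left(Z{\left(-3 \right)} \right)},-16 \right)} = \left(920 - 144\right) \frac{6 - 3}{-6 - 3} = 776 \frac{1}{-9} \cdot 3 = 776 \left(\left(- \frac{1}{9}\right) 3\right) = 776 \left(- \frac{1}{3}\right) = - \frac{776}{3}$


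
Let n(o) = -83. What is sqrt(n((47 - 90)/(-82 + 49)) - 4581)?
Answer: 2*I*sqrt(1166) ≈ 68.293*I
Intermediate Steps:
sqrt(n((47 - 90)/(-82 + 49)) - 4581) = sqrt(-83 - 4581) = sqrt(-4664) = 2*I*sqrt(1166)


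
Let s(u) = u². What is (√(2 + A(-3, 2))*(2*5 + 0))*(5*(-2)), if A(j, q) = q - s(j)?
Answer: -100*I*√5 ≈ -223.61*I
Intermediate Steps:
A(j, q) = q - j²
(√(2 + A(-3, 2))*(2*5 + 0))*(5*(-2)) = (√(2 + (2 - 1*(-3)²))*(2*5 + 0))*(5*(-2)) = (√(2 + (2 - 1*9))*(10 + 0))*(-10) = (√(2 + (2 - 9))*10)*(-10) = (√(2 - 7)*10)*(-10) = (√(-5)*10)*(-10) = ((I*√5)*10)*(-10) = (10*I*√5)*(-10) = -100*I*√5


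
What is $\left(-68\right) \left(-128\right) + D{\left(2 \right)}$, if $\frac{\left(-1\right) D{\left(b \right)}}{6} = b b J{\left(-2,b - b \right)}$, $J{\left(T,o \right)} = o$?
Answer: $8704$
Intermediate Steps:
$D{\left(b \right)} = 0$ ($D{\left(b \right)} = - 6 b b \left(b - b\right) = - 6 b^{2} \cdot 0 = \left(-6\right) 0 = 0$)
$\left(-68\right) \left(-128\right) + D{\left(2 \right)} = \left(-68\right) \left(-128\right) + 0 = 8704 + 0 = 8704$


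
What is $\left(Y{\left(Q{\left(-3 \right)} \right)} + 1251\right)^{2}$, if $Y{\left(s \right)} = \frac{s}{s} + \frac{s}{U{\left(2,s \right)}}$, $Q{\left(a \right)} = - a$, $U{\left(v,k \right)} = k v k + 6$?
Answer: $\frac{100340289}{64} \approx 1.5678 \cdot 10^{6}$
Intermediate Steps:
$U{\left(v,k \right)} = 6 + v k^{2}$ ($U{\left(v,k \right)} = v k^{2} + 6 = 6 + v k^{2}$)
$Y{\left(s \right)} = 1 + \frac{s}{6 + 2 s^{2}}$ ($Y{\left(s \right)} = \frac{s}{s} + \frac{s}{6 + 2 s^{2}} = 1 + \frac{s}{6 + 2 s^{2}}$)
$\left(Y{\left(Q{\left(-3 \right)} \right)} + 1251\right)^{2} = \left(\frac{3 + \left(\left(-1\right) \left(-3\right)\right)^{2} + \frac{\left(-1\right) \left(-3\right)}{2}}{3 + \left(\left(-1\right) \left(-3\right)\right)^{2}} + 1251\right)^{2} = \left(\frac{3 + 3^{2} + \frac{1}{2} \cdot 3}{3 + 3^{2}} + 1251\right)^{2} = \left(\frac{3 + 9 + \frac{3}{2}}{3 + 9} + 1251\right)^{2} = \left(\frac{1}{12} \cdot \frac{27}{2} + 1251\right)^{2} = \left(\frac{9}{8} + 1251\right)^{2} = \left(\frac{10017}{8}\right)^{2} = \frac{100340289}{64}$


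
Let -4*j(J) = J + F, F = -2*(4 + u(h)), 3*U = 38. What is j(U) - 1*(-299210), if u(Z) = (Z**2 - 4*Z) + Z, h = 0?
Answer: 1795253/6 ≈ 2.9921e+5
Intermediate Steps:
u(Z) = Z**2 - 3*Z
U = 38/3 (U = (1/3)*38 = 38/3 ≈ 12.667)
F = -8 (F = -2*(4 + 0*(-3 + 0)) = -2*(4 + 0*(-3)) = -2*(4 + 0) = -2*4 = -8)
j(J) = 2 - J/4 (j(J) = -(J - 8)/4 = -(-8 + J)/4 = 2 - J/4)
j(U) - 1*(-299210) = (2 - 1/4*38/3) - 1*(-299210) = (2 - 19/6) + 299210 = -7/6 + 299210 = 1795253/6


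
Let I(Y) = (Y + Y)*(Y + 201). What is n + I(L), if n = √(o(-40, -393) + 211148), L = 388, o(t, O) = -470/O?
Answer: 457064 + √32611782162/393 ≈ 4.5752e+5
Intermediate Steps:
I(Y) = 2*Y*(201 + Y) (I(Y) = (2*Y)*(201 + Y) = 2*Y*(201 + Y))
n = √32611782162/393 (n = √(-470/(-393) + 211148) = √(-470*(-1/393) + 211148) = √(470/393 + 211148) = √(82981634/393) = √32611782162/393 ≈ 459.51)
n + I(L) = √32611782162/393 + 2*388*(201 + 388) = √32611782162/393 + 2*388*589 = √32611782162/393 + 457064 = 457064 + √32611782162/393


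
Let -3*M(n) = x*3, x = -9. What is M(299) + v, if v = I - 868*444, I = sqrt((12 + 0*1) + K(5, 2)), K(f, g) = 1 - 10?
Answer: -385383 + sqrt(3) ≈ -3.8538e+5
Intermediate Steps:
K(f, g) = -9
I = sqrt(3) (I = sqrt((12 + 0*1) - 9) = sqrt((12 + 0) - 9) = sqrt(12 - 9) = sqrt(3) ≈ 1.7320)
M(n) = 9 (M(n) = -(-3)*3 = -1/3*(-27) = 9)
v = -385392 + sqrt(3) (v = sqrt(3) - 868*444 = sqrt(3) - 385392 = -385392 + sqrt(3) ≈ -3.8539e+5)
M(299) + v = 9 + (-385392 + sqrt(3)) = -385383 + sqrt(3)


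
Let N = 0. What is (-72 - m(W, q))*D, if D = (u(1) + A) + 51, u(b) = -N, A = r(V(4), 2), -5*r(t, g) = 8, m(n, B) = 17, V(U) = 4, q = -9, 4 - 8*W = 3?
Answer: -21983/5 ≈ -4396.6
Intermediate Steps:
W = ⅛ (W = ½ - ⅛*3 = ½ - 3/8 = ⅛ ≈ 0.12500)
r(t, g) = -8/5 (r(t, g) = -⅕*8 = -8/5)
A = -8/5 ≈ -1.6000
u(b) = 0 (u(b) = -1*0 = 0)
D = 247/5 (D = (0 - 8/5) + 51 = -8/5 + 51 = 247/5 ≈ 49.400)
(-72 - m(W, q))*D = (-72 - 1*17)*(247/5) = (-72 - 17)*(247/5) = -89*247/5 = -21983/5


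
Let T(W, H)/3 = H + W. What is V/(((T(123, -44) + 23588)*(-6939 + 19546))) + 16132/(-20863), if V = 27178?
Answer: -4844869139686/6266447711825 ≈ -0.77314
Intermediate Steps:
T(W, H) = 3*H + 3*W (T(W, H) = 3*(H + W) = 3*H + 3*W)
V/(((T(123, -44) + 23588)*(-6939 + 19546))) + 16132/(-20863) = 27178/((((3*(-44) + 3*123) + 23588)*(-6939 + 19546))) + 16132/(-20863) = 27178/((((-132 + 369) + 23588)*12607)) + 16132*(-1/20863) = 27178/(((237 + 23588)*12607)) - 16132/20863 = 27178/((23825*12607)) - 16132/20863 = 27178/300361775 - 16132/20863 = -4844869139686/6266447711825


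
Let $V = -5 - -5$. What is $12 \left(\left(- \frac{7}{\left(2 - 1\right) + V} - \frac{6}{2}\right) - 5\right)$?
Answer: $-180$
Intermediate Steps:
$V = 0$ ($V = -5 + 5 = 0$)
$12 \left(\left(- \frac{7}{\left(2 - 1\right) + V} - \frac{6}{2}\right) - 5\right) = 12 \left(\left(- \frac{7}{\left(2 - 1\right) + 0} - \frac{6}{2}\right) - 5\right) = 12 \left(\left(- \frac{7}{1 + 0} - 3\right) - 5\right) = 12 \left(\left(- \frac{7}{1} - 3\right) - 5\right) = 12 \left(\left(\left(-7\right) 1 - 3\right) - 5\right) = 12 \left(\left(-7 - 3\right) - 5\right) = 12 \left(-10 - 5\right) = 12 \left(-15\right) = -180$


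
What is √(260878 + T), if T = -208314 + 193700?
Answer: 2*√61566 ≈ 496.25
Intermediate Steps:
T = -14614
√(260878 + T) = √(260878 - 14614) = √246264 = 2*√61566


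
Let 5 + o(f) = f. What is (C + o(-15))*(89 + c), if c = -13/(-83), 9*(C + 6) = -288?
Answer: -429200/83 ≈ -5171.1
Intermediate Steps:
C = -38 (C = -6 + (⅑)*(-288) = -6 - 32 = -38)
c = 13/83 (c = -13*(-1/83) = 13/83 ≈ 0.15663)
o(f) = -5 + f
(C + o(-15))*(89 + c) = (-38 + (-5 - 15))*(89 + 13/83) = (-38 - 20)*(7400/83) = -58*7400/83 = -429200/83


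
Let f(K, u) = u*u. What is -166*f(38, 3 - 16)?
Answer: -28054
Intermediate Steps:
f(K, u) = u²
-166*f(38, 3 - 16) = -166*(3 - 16)² = -166*(-13)² = -166*169 = -28054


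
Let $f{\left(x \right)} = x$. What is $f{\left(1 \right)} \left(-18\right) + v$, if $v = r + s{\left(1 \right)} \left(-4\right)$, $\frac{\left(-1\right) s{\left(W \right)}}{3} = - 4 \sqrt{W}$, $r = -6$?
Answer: $-72$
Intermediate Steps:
$s{\left(W \right)} = 12 \sqrt{W}$ ($s{\left(W \right)} = - 3 \left(- 4 \sqrt{W}\right) = 12 \sqrt{W}$)
$v = -54$ ($v = -6 + 12 \sqrt{1} \left(-4\right) = -6 + 12 \cdot 1 \left(-4\right) = -6 + 12 \left(-4\right) = -6 - 48 = -54$)
$f{\left(1 \right)} \left(-18\right) + v = 1 \left(-18\right) - 54 = -18 - 54 = -72$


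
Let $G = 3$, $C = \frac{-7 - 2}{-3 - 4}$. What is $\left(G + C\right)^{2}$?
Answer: $\frac{900}{49} \approx 18.367$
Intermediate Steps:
$C = \frac{9}{7}$ ($C = - \frac{9}{-7} = \left(-9\right) \left(- \frac{1}{7}\right) = \frac{9}{7} \approx 1.2857$)
$\left(G + C\right)^{2} = \left(3 + \frac{9}{7}\right)^{2} = \left(\frac{30}{7}\right)^{2} = \frac{900}{49}$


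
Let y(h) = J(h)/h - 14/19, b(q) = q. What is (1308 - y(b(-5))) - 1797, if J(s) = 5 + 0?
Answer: -9258/19 ≈ -487.26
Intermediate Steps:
J(s) = 5
y(h) = -14/19 + 5/h (y(h) = 5/h - 14/19 = -14/19 + 5/h)
(1308 - y(b(-5))) - 1797 = (1308 - (-14/19 + 5/(-5))) - 1797 = (1308 - (-14/19 + 5*(-1/5))) - 1797 = (1308 - (-14/19 - 1)) - 1797 = (1308 - 1*(-33/19)) - 1797 = (1308 + 33/19) - 1797 = 24885/19 - 1797 = -9258/19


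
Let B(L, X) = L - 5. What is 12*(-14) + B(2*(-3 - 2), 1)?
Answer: -183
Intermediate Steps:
B(L, X) = -5 + L
12*(-14) + B(2*(-3 - 2), 1) = 12*(-14) + (-5 + 2*(-3 - 2)) = -168 + (-5 + 2*(-5)) = -168 + (-5 - 10) = -168 - 15 = -183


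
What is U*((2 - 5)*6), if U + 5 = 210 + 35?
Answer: -4320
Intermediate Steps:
U = 240 (U = -5 + (210 + 35) = -5 + 245 = 240)
U*((2 - 5)*6) = 240*((2 - 5)*6) = 240*(-3*6) = 240*(-18) = -4320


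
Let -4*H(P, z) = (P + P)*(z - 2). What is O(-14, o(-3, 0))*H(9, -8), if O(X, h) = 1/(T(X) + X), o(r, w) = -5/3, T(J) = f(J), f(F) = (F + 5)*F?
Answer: 45/112 ≈ 0.40179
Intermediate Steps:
f(F) = F*(5 + F) (f(F) = (5 + F)*F = F*(5 + F))
T(J) = J*(5 + J)
H(P, z) = -P*(-2 + z)/2 (H(P, z) = -(P + P)*(z - 2)/4 = -2*P*(-2 + z)/4 = -P*(-2 + z)/2)
o(r, w) = -5/3 (o(r, w) = -5*⅓ = -5/3)
O(X, h) = 1/(X + X*(5 + X)) (O(X, h) = 1/(X*(5 + X) + X) = 1/(X + X*(5 + X)))
O(-14, o(-3, 0))*H(9, -8) = (1/((-14)*(6 - 14)))*((½)*9*(2 - 1*(-8))) = (-1/14/(-8))*((½)*9*(2 + 8)) = (-1/14*(-⅛))*((½)*9*10) = (1/112)*45 = 45/112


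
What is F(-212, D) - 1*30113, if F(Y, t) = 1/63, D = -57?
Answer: -1897118/63 ≈ -30113.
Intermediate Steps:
F(Y, t) = 1/63
F(-212, D) - 1*30113 = 1/63 - 1*30113 = 1/63 - 30113 = -1897118/63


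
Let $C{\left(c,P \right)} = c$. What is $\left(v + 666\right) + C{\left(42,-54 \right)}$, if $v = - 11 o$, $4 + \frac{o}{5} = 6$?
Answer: $598$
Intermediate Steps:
$o = 10$ ($o = -20 + 5 \cdot 6 = -20 + 30 = 10$)
$v = -110$ ($v = \left(-11\right) 10 = -110$)
$\left(v + 666\right) + C{\left(42,-54 \right)} = \left(-110 + 666\right) + 42 = 556 + 42 = 598$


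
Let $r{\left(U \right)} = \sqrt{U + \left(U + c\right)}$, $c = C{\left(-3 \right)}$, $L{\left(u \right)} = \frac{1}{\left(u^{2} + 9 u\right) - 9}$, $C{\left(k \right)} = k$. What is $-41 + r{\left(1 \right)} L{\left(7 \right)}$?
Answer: $-41 + \frac{i}{103} \approx -41.0 + 0.0097087 i$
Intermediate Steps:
$L{\left(u \right)} = \frac{1}{-9 + u^{2} + 9 u}$
$c = -3$
$r{\left(U \right)} = \sqrt{-3 + 2 U}$ ($r{\left(U \right)} = \sqrt{U + \left(U - 3\right)} = \sqrt{U + \left(-3 + U\right)} = \sqrt{-3 + 2 U}$)
$-41 + r{\left(1 \right)} L{\left(7 \right)} = -41 + \frac{\sqrt{-3 + 2 \cdot 1}}{-9 + 7^{2} + 9 \cdot 7} = -41 + \frac{\sqrt{-3 + 2}}{-9 + 49 + 63} = -41 + \frac{\sqrt{-1}}{103} = -41 + i \frac{1}{103} = -41 + \frac{i}{103}$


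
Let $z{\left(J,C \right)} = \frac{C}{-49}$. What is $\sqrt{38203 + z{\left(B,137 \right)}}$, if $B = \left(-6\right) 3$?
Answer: $\frac{\sqrt{1871810}}{7} \approx 195.45$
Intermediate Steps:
$B = -18$
$z{\left(J,C \right)} = - \frac{C}{49}$ ($z{\left(J,C \right)} = C \left(- \frac{1}{49}\right) = - \frac{C}{49}$)
$\sqrt{38203 + z{\left(B,137 \right)}} = \sqrt{38203 - \frac{137}{49}} = \sqrt{\frac{1871810}{49}} = \frac{\sqrt{1871810}}{7}$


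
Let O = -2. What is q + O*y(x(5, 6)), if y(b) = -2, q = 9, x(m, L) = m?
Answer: 13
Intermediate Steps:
q + O*y(x(5, 6)) = 9 - 2*(-2) = 9 + 4 = 13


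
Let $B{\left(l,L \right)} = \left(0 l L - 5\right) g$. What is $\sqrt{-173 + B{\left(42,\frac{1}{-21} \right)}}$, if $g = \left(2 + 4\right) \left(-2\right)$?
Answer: $i \sqrt{113} \approx 10.63 i$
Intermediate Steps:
$g = -12$ ($g = 6 \left(-2\right) = -12$)
$B{\left(l,L \right)} = 60$ ($B{\left(l,L \right)} = \left(0 l L - 5\right) \left(-12\right) = \left(0 L - 5\right) \left(-12\right) = \left(0 - 5\right) \left(-12\right) = \left(-5\right) \left(-12\right) = 60$)
$\sqrt{-173 + B{\left(42,\frac{1}{-21} \right)}} = \sqrt{-173 + 60} = \sqrt{-113} = i \sqrt{113}$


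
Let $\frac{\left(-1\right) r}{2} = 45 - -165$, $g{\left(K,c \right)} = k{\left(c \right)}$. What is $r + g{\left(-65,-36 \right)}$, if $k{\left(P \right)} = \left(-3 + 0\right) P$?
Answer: $-312$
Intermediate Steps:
$k{\left(P \right)} = - 3 P$
$g{\left(K,c \right)} = - 3 c$
$r = -420$ ($r = - 2 \left(45 - -165\right) = - 2 \left(45 + 165\right) = \left(-2\right) 210 = -420$)
$r + g{\left(-65,-36 \right)} = -420 - -108 = -420 + 108 = -312$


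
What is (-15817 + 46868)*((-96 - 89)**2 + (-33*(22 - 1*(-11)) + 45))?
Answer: 1030303231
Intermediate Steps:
(-15817 + 46868)*((-96 - 89)**2 + (-33*(22 - 1*(-11)) + 45)) = 31051*((-185)**2 + (-33*(22 + 11) + 45)) = 31051*(34225 + (-33*33 + 45)) = 31051*(34225 + (-1089 + 45)) = 31051*(34225 - 1044) = 31051*33181 = 1030303231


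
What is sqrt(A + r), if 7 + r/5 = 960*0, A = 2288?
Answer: sqrt(2253) ≈ 47.466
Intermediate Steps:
r = -35 (r = -35 + 5*(960*0) = -35 + 5*0 = -35 + 0 = -35)
sqrt(A + r) = sqrt(2288 - 35) = sqrt(2253)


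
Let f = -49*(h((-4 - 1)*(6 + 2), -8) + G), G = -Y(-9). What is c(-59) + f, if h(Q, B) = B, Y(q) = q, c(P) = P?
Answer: -108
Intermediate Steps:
G = 9 (G = -1*(-9) = 9)
f = -49 (f = -49*(-8 + 9) = -49*1 = -49)
c(-59) + f = -59 - 49 = -108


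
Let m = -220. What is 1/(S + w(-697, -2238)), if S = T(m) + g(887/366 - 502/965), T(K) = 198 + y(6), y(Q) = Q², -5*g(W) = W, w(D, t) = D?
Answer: -1765950/818307073 ≈ -0.0021581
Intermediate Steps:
g(W) = -W/5
T(K) = 234 (T(K) = 198 + 6² = 198 + 36 = 234)
S = 412560077/1765950 (S = 234 - (887/366 - 502/965)/5 = 234 - ⅕*672223/353190 = 234 - 672223/1765950 = 412560077/1765950 ≈ 233.62)
1/(S + w(-697, -2238)) = 1/(412560077/1765950 - 697) = 1/(-818307073/1765950) = -1765950/818307073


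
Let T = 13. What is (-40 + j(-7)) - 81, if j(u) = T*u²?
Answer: 516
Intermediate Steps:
j(u) = 13*u²
(-40 + j(-7)) - 81 = (-40 + 13*(-7)²) - 81 = (-40 + 13*49) - 81 = (-40 + 637) - 81 = 597 - 81 = 516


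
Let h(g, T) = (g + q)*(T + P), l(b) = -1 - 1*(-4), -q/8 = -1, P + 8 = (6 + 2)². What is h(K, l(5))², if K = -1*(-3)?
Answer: 421201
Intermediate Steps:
P = 56 (P = -8 + (6 + 2)² = -8 + 8² = -8 + 64 = 56)
K = 3
q = 8 (q = -8*(-1) = 8)
l(b) = 3 (l(b) = -1 + 4 = 3)
h(g, T) = (8 + g)*(56 + T) (h(g, T) = (g + 8)*(T + 56) = (8 + g)*(56 + T))
h(K, l(5))² = (448 + 8*3 + 56*3 + 3*3)² = (448 + 24 + 168 + 9)² = 649² = 421201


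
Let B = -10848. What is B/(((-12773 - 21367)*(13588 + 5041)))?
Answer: 904/52999505 ≈ 1.7057e-5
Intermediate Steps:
B/(((-12773 - 21367)*(13588 + 5041))) = -10848*1/((-12773 - 21367)*(13588 + 5041)) = -10848/((-34140*18629)) = -10848/(-635994060) = -10848*(-1/635994060) = 904/52999505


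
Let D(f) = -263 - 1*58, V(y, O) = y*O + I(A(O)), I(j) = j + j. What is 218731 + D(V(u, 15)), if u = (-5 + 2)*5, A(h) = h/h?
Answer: 218410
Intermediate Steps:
A(h) = 1
I(j) = 2*j
u = -15 (u = -3*5 = -15)
V(y, O) = 2 + O*y (V(y, O) = y*O + 2*1 = O*y + 2 = 2 + O*y)
D(f) = -321 (D(f) = -263 - 58 = -321)
218731 + D(V(u, 15)) = 218731 - 321 = 218410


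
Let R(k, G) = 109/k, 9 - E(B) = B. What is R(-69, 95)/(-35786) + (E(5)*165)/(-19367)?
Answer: -1627583437/47821654878 ≈ -0.034034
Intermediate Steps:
E(B) = 9 - B
R(-69, 95)/(-35786) + (E(5)*165)/(-19367) = (109/(-69))/(-35786) + ((9 - 1*5)*165)/(-19367) = (109*(-1/69))*(-1/35786) + ((9 - 5)*165)*(-1/19367) = -109/69*(-1/35786) + (4*165)*(-1/19367) = 109/2469234 + 660*(-1/19367) = 109/2469234 - 660/19367 = -1627583437/47821654878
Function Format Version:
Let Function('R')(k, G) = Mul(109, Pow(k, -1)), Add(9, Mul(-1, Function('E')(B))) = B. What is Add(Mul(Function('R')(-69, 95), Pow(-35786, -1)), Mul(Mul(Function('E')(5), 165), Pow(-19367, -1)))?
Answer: Rational(-1627583437, 47821654878) ≈ -0.034034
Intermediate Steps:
Function('E')(B) = Add(9, Mul(-1, B))
Add(Mul(Function('R')(-69, 95), Pow(-35786, -1)), Mul(Mul(Function('E')(5), 165), Pow(-19367, -1))) = Add(Mul(Mul(109, Pow(-69, -1)), Pow(-35786, -1)), Mul(Mul(Add(9, Mul(-1, 5)), 165), Pow(-19367, -1))) = Add(Mul(Mul(109, Rational(-1, 69)), Rational(-1, 35786)), Mul(Mul(Add(9, -5), 165), Rational(-1, 19367))) = Add(Mul(Rational(-109, 69), Rational(-1, 35786)), Mul(Mul(4, 165), Rational(-1, 19367))) = Add(Rational(109, 2469234), Mul(660, Rational(-1, 19367))) = Add(Rational(109, 2469234), Rational(-660, 19367)) = Rational(-1627583437, 47821654878)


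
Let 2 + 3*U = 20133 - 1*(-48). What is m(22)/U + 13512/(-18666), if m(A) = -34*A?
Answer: -3083776/3692757 ≈ -0.83509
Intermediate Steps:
U = 20179/3 (U = -⅔ + (20133 - 1*(-48))/3 = -⅔ + (20133 + 48)/3 = -⅔ + (⅓)*20181 = -⅔ + 6727 = 20179/3 ≈ 6726.3)
m(22)/U + 13512/(-18666) = (-34*22)/(20179/3) + 13512/(-18666) = -748*3/20179 + 13512*(-1/18666) = -132/1187 - 2252/3111 = -3083776/3692757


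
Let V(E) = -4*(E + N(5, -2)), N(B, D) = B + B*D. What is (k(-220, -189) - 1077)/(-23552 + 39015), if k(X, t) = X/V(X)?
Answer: -48476/695835 ≈ -0.069666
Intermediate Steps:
V(E) = 20 - 4*E (V(E) = -4*(E + 5*(1 - 2)) = -4*(E + 5*(-1)) = -4*(E - 5) = -4*(-5 + E) = 20 - 4*E)
k(X, t) = X/(20 - 4*X)
(k(-220, -189) - 1077)/(-23552 + 39015) = (-1*(-220)/(-20 + 4*(-220)) - 1077)/(-23552 + 39015) = (-1*(-220)/(-20 - 880) - 1077)/15463 = (-1*(-220)/(-900) - 1077)*(1/15463) = (-1*(-220)*(-1/900) - 1077)*(1/15463) = (-11/45 - 1077)*(1/15463) = -48476/45*1/15463 = -48476/695835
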